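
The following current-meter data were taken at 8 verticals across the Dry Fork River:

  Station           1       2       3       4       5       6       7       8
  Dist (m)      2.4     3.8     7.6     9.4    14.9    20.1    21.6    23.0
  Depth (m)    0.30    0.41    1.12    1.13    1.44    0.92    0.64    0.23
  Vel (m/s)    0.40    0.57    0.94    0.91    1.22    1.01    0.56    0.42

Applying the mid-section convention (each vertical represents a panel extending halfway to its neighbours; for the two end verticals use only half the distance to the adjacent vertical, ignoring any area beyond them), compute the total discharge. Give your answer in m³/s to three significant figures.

20.5 m³/s

w_1 = (3.8 − 2.4)/2 = 0.7 m; q_1 = 0.40 × 0.30 × 0.7 = 0.08400 m³/s
w_2 = (7.6 − 2.4)/2 = 2.6 m; q_2 = 0.57 × 0.41 × 2.6 = 0.6076 m³/s
w_3 = (9.4 − 3.8)/2 = 2.8 m; q_3 = 0.94 × 1.12 × 2.8 = 2.948 m³/s
w_4 = (14.9 − 7.6)/2 = 3.65 m; q_4 = 0.91 × 1.13 × 3.65 = 3.753 m³/s
w_5 = (20.1 − 9.4)/2 = 5.35 m; q_5 = 1.22 × 1.44 × 5.35 = 9.399 m³/s
w_6 = (21.6 − 14.9)/2 = 3.35 m; q_6 = 1.01 × 0.92 × 3.35 = 3.113 m³/s
w_7 = (23.0 − 20.1)/2 = 1.45 m; q_7 = 0.56 × 0.64 × 1.45 = 0.5197 m³/s
w_8 = (23.0 − 21.6)/2 = 0.7 m; q_8 = 0.42 × 0.23 × 0.7 = 0.06762 m³/s
Q = Σ qᵢ = 20.49 m³/s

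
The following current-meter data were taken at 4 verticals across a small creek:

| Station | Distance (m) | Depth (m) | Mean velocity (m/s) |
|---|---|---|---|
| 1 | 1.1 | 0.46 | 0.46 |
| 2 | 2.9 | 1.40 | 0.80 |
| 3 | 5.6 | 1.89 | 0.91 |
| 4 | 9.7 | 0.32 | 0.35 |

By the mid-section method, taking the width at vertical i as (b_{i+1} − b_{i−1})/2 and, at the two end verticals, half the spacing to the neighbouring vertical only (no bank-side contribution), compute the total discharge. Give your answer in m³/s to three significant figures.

w_1 = (2.9 − 1.1)/2 = 0.9 m; q_1 = 0.46 × 0.46 × 0.9 = 0.1904 m³/s
w_2 = (5.6 − 1.1)/2 = 2.25 m; q_2 = 0.80 × 1.40 × 2.25 = 2.520 m³/s
w_3 = (9.7 − 2.9)/2 = 3.4 m; q_3 = 0.91 × 1.89 × 3.4 = 5.848 m³/s
w_4 = (9.7 − 5.6)/2 = 2.05 m; q_4 = 0.35 × 0.32 × 2.05 = 0.2296 m³/s
Q = Σ qᵢ = 8.788 m³/s

8.79 m³/s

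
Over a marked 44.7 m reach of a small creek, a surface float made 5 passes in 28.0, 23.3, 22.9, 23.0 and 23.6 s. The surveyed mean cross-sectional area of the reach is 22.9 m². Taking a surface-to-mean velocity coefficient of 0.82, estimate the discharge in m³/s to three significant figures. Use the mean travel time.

34.7 m³/s

t̄ = (28.0 + 23.3 + 22.9 + 23.0 + 23.6) / 5 = 24.16 s
v_surface = L / t̄ = 44.7 / 24.16 = 1.850 m/s
v_mean = 0.82 × 1.850 = 1.517 m/s
Q = A × v_mean = 22.9 × 1.517 = 34.74 m³/s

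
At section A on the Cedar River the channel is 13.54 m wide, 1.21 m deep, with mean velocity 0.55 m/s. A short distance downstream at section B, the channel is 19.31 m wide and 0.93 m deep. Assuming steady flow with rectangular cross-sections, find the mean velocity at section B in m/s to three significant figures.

0.502 m/s

Q = A₁V₁ = (13.54×1.21) × 0.55 = 9.011 m³/s
A₂ = 19.31 × 0.93 = 17.96 m²
V₂ = Q/A₂ = 9.011/17.96 = 0.5018 m/s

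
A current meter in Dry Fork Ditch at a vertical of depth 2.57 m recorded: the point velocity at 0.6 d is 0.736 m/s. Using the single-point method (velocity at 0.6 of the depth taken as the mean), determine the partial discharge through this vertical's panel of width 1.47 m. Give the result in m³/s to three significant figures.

v̄ = v₀.₆ = 0.736 m/s
q = v̄ × d × w = 0.7360 × 2.57 × 1.47 = 2.781 m³/s

2.78 m³/s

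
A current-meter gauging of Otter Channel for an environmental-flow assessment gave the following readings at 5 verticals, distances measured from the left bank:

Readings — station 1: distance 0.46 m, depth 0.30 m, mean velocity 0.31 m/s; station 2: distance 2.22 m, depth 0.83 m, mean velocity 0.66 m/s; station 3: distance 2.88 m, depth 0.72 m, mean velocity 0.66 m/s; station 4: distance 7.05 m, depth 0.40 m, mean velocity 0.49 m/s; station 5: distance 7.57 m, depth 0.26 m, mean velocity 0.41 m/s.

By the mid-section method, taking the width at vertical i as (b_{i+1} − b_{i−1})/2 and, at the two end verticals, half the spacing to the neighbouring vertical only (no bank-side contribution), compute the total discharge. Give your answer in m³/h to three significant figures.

8570 m³/h

w_1 = (2.22 − 0.46)/2 = 0.88 m; q_1 = 0.31 × 0.30 × 0.88 = 0.08184 m³/s
w_2 = (2.88 − 0.46)/2 = 1.21 m; q_2 = 0.66 × 0.83 × 1.21 = 0.6628 m³/s
w_3 = (7.05 − 2.22)/2 = 2.415 m; q_3 = 0.66 × 0.72 × 2.415 = 1.148 m³/s
w_4 = (7.57 − 2.88)/2 = 2.345 m; q_4 = 0.49 × 0.40 × 2.345 = 0.4596 m³/s
w_5 = (7.57 − 7.05)/2 = 0.26 m; q_5 = 0.41 × 0.26 × 0.26 = 0.02772 m³/s
Q = Σ qᵢ = 2.380 m³/s
= 2.380 × 3600 = 8567 m³/h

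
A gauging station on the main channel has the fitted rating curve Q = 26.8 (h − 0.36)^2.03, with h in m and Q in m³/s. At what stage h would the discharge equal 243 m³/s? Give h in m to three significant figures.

3.32 m

h − h₀ = (Q/C)^(1/b) = (243/26.8)^(1/2.03) = 2.963 m
h = 0.36 + 2.963 = 3.323 m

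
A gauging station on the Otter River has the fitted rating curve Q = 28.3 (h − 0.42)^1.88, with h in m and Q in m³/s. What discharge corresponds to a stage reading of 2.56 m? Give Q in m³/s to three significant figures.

118 m³/s

Q = 28.3 × (2.56 − 0.42)^1.88 = 28.3 × 2.14^1.88 = 118.3 m³/s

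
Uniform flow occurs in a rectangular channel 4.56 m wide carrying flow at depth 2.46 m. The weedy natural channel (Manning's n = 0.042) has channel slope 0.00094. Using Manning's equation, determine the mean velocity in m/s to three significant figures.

0.817 m/s

A = b·y = 4.56 × 2.46 = 11.22 m²
P = b + 2y = 4.56 + 2×2.46 = 9.480 m
R = A/P = 11.22/9.480 = 1.183 m
Q = (1/n)·A·R^(2/3)·S^(1/2) = (1/0.042) × 11.22 × 1.183^(2/3) × 0.00094^(1/2) = 9.161 m³/s
V = Q/A = 9.161/11.22 = 0.8167 m/s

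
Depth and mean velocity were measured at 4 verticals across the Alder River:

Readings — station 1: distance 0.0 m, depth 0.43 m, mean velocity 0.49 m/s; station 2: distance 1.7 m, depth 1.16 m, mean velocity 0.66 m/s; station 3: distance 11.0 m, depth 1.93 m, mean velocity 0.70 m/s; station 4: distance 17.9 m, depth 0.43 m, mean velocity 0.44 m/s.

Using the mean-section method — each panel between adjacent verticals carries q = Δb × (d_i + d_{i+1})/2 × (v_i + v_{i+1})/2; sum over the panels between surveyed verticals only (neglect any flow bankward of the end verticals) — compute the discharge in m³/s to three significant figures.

15.2 m³/s

Panel 1-2: Δb = 1.7 m, d̄ = (0.43+1.16)/2 = 0.795, v̄ = (0.49+0.66)/2 = 0.575 → q = 1.7×0.795×0.575 = 0.7771 m³/s
Panel 2-3: Δb = 9.3 m, d̄ = (1.16+1.93)/2 = 1.545, v̄ = (0.66+0.70)/2 = 0.68 → q = 9.3×1.545×0.68 = 9.771 m³/s
Panel 3-4: Δb = 6.9 m, d̄ = (1.93+0.43)/2 = 1.18, v̄ = (0.70+0.44)/2 = 0.57 → q = 6.9×1.18×0.57 = 4.641 m³/s
Q = Σ q = 15.19 m³/s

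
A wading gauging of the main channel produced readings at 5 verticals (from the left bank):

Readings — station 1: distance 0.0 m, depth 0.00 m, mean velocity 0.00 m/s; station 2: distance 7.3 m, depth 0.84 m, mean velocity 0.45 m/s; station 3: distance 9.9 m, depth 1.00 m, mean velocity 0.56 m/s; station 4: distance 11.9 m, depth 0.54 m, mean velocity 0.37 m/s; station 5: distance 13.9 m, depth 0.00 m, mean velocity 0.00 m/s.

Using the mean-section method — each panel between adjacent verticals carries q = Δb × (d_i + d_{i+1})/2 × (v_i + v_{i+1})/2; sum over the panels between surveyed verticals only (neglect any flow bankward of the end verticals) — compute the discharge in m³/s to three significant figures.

Panel 1-2: Δb = 7.3 m, d̄ = (0.00+0.84)/2 = 0.42, v̄ = (0.00+0.45)/2 = 0.225 → q = 7.3×0.42×0.225 = 0.6899 m³/s
Panel 2-3: Δb = 2.6 m, d̄ = (0.84+1.00)/2 = 0.92, v̄ = (0.45+0.56)/2 = 0.505 → q = 2.6×0.92×0.505 = 1.208 m³/s
Panel 3-4: Δb = 2 m, d̄ = (1.00+0.54)/2 = 0.77, v̄ = (0.56+0.37)/2 = 0.465 → q = 2×0.77×0.465 = 0.7161 m³/s
Panel 4-5: Δb = 2 m, d̄ = (0.54+0.00)/2 = 0.27, v̄ = (0.37+0.00)/2 = 0.185 → q = 2×0.27×0.185 = 0.09990 m³/s
Q = Σ q = 2.714 m³/s

2.71 m³/s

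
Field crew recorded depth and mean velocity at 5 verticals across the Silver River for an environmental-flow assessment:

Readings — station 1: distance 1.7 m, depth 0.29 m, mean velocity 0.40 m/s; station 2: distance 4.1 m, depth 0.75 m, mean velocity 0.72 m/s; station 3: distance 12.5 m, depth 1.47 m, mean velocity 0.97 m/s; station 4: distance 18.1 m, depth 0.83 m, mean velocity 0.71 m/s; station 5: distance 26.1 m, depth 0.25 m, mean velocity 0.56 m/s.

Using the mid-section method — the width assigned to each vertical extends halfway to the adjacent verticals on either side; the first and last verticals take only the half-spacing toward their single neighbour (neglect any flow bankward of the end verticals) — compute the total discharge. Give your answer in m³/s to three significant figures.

w_1 = (4.1 − 1.7)/2 = 1.2 m; q_1 = 0.40 × 0.29 × 1.2 = 0.1392 m³/s
w_2 = (12.5 − 1.7)/2 = 5.4 m; q_2 = 0.72 × 0.75 × 5.4 = 2.916 m³/s
w_3 = (18.1 − 4.1)/2 = 7 m; q_3 = 0.97 × 1.47 × 7 = 9.981 m³/s
w_4 = (26.1 − 12.5)/2 = 6.8 m; q_4 = 0.71 × 0.83 × 6.8 = 4.007 m³/s
w_5 = (26.1 − 18.1)/2 = 4 m; q_5 = 0.56 × 0.25 × 4 = 0.5600 m³/s
Q = Σ qᵢ = 17.60 m³/s

17.6 m³/s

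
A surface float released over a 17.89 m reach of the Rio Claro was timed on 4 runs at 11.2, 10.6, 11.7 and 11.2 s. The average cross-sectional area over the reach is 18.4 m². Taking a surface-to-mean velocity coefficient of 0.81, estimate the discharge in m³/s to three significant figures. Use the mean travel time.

t̄ = (11.2 + 10.6 + 11.7 + 11.2) / 4 = 11.175 s
v_surface = L / t̄ = 17.89 / 11.175 = 1.601 m/s
v_mean = 0.81 × 1.601 = 1.297 m/s
Q = A × v_mean = 18.4 × 1.297 = 23.86 m³/s

23.9 m³/s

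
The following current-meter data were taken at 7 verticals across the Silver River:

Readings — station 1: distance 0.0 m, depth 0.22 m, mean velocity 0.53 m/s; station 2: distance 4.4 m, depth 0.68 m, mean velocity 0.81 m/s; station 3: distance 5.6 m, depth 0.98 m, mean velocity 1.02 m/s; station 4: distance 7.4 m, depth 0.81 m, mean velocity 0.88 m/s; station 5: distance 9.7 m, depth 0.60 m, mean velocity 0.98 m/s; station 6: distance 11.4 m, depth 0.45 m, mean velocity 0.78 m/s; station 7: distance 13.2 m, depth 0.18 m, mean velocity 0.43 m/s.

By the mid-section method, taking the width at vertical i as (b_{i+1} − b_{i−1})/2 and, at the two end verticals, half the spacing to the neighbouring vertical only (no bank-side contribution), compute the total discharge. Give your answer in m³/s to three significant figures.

w_1 = (4.4 − 0.0)/2 = 2.2 m; q_1 = 0.53 × 0.22 × 2.2 = 0.2565 m³/s
w_2 = (5.6 − 0.0)/2 = 2.8 m; q_2 = 0.81 × 0.68 × 2.8 = 1.542 m³/s
w_3 = (7.4 − 4.4)/2 = 1.5 m; q_3 = 1.02 × 0.98 × 1.5 = 1.499 m³/s
w_4 = (9.7 − 5.6)/2 = 2.05 m; q_4 = 0.88 × 0.81 × 2.05 = 1.461 m³/s
w_5 = (11.4 − 7.4)/2 = 2 m; q_5 = 0.98 × 0.60 × 2 = 1.176 m³/s
w_6 = (13.2 − 9.7)/2 = 1.75 m; q_6 = 0.78 × 0.45 × 1.75 = 0.6143 m³/s
w_7 = (13.2 − 11.4)/2 = 0.9 m; q_7 = 0.43 × 0.18 × 0.9 = 0.06966 m³/s
Q = Σ qᵢ = 6.619 m³/s

6.62 m³/s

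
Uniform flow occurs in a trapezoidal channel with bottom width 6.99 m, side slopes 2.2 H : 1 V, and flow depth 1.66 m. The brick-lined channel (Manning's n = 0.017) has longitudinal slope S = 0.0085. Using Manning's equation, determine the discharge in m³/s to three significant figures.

A = (b + z·y)·y = (6.99 + 2.2×1.66)×1.66 = 17.67 m²
P = b + 2y√(1+z²) = 6.99 + 2×1.66×√(1+2.2²) = 15.01 m
R = A/P = 17.67/15.01 = 1.177 m
Q = (1/n)·A·R^(2/3)·S^(1/2) = (1/0.017) × 17.67 × 1.177^(2/3) × 0.0085^(1/2) = 106.8 m³/s

107 m³/s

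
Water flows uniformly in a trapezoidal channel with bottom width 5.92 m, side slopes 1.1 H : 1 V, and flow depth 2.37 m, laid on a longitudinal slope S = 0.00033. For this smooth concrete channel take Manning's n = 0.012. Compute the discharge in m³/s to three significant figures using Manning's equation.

A = (b + z·y)·y = (5.92 + 1.1×2.37)×2.37 = 20.21 m²
P = b + 2y√(1+z²) = 5.92 + 2×2.37×√(1+1.1²) = 12.97 m
R = A/P = 20.21/12.97 = 1.559 m
Q = (1/n)·A·R^(2/3)·S^(1/2) = (1/0.012) × 20.21 × 1.559^(2/3) × 0.00033^(1/2) = 41.12 m³/s

41.1 m³/s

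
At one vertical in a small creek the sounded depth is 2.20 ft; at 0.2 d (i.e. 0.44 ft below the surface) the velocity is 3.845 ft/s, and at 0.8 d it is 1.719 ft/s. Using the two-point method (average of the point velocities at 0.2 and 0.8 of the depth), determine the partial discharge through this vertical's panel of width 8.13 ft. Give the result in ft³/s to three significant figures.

v̄ = (3.845 + 1.719) / 2 = 2.782 ft/s
q = v̄ × d × w = 2.782 × 2.20 × 8.13 = 49.76 ft³/s

49.8 ft³/s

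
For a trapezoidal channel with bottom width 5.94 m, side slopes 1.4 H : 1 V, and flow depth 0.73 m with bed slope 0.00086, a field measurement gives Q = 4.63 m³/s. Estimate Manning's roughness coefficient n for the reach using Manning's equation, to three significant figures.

A = (b + z·y)·y = (5.94 + 1.4×0.73)×0.73 = 5.082 m²
P = b + 2y√(1+z²) = 5.94 + 2×0.73×√(1+1.4²) = 8.452 m
R = A/P = 5.082/8.452 = 0.6013 m
n = (1/Q)·A·R^(2/3)·S^(1/2) = (1/4.63) × 5.082 × 0.7124 × 0.02933 = 0.02293

0.0229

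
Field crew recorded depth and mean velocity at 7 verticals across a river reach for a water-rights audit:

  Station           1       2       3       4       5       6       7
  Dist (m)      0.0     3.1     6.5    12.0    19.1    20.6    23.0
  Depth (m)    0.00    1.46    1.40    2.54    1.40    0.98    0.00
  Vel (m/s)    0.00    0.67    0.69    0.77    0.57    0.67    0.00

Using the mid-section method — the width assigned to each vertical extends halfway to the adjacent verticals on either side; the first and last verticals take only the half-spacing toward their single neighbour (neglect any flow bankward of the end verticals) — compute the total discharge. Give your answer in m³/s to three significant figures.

24.5 m³/s

w_2 = (6.5 − 0.0)/2 = 3.25 m; q_2 = 0.67 × 1.46 × 3.25 = 3.179 m³/s
w_3 = (12.0 − 3.1)/2 = 4.45 m; q_3 = 0.69 × 1.40 × 4.45 = 4.299 m³/s
w_4 = (19.1 − 6.5)/2 = 6.3 m; q_4 = 0.77 × 2.54 × 6.3 = 12.32 m³/s
w_5 = (20.6 − 12.0)/2 = 4.3 m; q_5 = 0.57 × 1.40 × 4.3 = 3.431 m³/s
w_6 = (23.0 − 19.1)/2 = 1.95 m; q_6 = 0.67 × 0.98 × 1.95 = 1.280 m³/s
Stations 1, 7 contribute zero (depth or velocity is 0).
Q = Σ qᵢ = 24.51 m³/s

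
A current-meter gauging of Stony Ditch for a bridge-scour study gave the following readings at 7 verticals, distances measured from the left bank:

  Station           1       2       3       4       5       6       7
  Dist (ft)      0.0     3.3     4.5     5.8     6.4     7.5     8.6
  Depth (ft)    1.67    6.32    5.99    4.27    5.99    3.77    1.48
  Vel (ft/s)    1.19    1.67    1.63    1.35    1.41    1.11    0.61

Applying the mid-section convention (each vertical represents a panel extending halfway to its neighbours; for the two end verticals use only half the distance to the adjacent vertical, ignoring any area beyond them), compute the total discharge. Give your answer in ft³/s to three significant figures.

w_1 = (3.3 − 0.0)/2 = 1.65 ft; q_1 = 1.19 × 1.67 × 1.65 = 3.279 ft³/s
w_2 = (4.5 − 0.0)/2 = 2.25 ft; q_2 = 1.67 × 6.32 × 2.25 = 23.75 ft³/s
w_3 = (5.8 − 3.3)/2 = 1.25 ft; q_3 = 1.63 × 5.99 × 1.25 = 12.20 ft³/s
w_4 = (6.4 − 4.5)/2 = 0.95 ft; q_4 = 1.35 × 4.27 × 0.95 = 5.476 ft³/s
w_5 = (7.5 − 5.8)/2 = 0.85 ft; q_5 = 1.41 × 5.99 × 0.85 = 7.179 ft³/s
w_6 = (8.6 − 6.4)/2 = 1.1 ft; q_6 = 1.11 × 3.77 × 1.1 = 4.603 ft³/s
w_7 = (8.6 − 7.5)/2 = 0.55 ft; q_7 = 0.61 × 1.48 × 0.55 = 0.4965 ft³/s
Q = Σ qᵢ = 56.99 ft³/s

57.0 ft³/s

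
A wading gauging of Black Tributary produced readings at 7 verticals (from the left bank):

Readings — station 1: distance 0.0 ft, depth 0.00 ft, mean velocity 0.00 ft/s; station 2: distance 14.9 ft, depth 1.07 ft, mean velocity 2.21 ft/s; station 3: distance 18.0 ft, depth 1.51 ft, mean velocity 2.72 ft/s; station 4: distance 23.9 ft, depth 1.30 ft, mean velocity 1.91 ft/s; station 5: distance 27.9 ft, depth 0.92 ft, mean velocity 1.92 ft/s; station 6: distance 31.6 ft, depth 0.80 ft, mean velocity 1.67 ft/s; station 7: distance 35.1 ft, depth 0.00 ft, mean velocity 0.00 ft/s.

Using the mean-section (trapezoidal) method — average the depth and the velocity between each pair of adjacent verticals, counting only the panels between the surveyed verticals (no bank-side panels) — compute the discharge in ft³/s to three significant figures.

Panel 1-2: Δb = 14.9 ft, d̄ = (0.00+1.07)/2 = 0.535, v̄ = (0.00+2.21)/2 = 1.105 → q = 14.9×0.535×1.105 = 8.809 ft³/s
Panel 2-3: Δb = 3.1 ft, d̄ = (1.07+1.51)/2 = 1.29, v̄ = (2.21+2.72)/2 = 2.465 → q = 3.1×1.29×2.465 = 9.858 ft³/s
Panel 3-4: Δb = 5.9 ft, d̄ = (1.51+1.30)/2 = 1.405, v̄ = (2.72+1.91)/2 = 2.315 → q = 5.9×1.405×2.315 = 19.19 ft³/s
Panel 4-5: Δb = 4 ft, d̄ = (1.30+0.92)/2 = 1.11, v̄ = (1.91+1.92)/2 = 1.915 → q = 4×1.11×1.915 = 8.503 ft³/s
Panel 5-6: Δb = 3.7 ft, d̄ = (0.92+0.80)/2 = 0.86, v̄ = (1.92+1.67)/2 = 1.795 → q = 3.7×0.86×1.795 = 5.712 ft³/s
Panel 6-7: Δb = 3.5 ft, d̄ = (0.80+0.00)/2 = 0.4, v̄ = (1.67+0.00)/2 = 0.835 → q = 3.5×0.4×0.835 = 1.169 ft³/s
Q = Σ q = 53.24 ft³/s

53.2 ft³/s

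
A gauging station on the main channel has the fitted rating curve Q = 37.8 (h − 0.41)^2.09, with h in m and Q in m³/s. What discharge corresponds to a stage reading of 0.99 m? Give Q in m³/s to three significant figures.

12.1 m³/s

Q = 37.8 × (0.99 − 0.41)^2.09 = 37.8 × 0.58^2.09 = 12.11 m³/s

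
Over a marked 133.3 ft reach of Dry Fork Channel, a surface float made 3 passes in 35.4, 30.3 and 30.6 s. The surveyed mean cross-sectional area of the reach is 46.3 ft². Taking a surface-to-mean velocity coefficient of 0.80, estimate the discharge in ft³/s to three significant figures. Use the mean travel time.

t̄ = (35.4 + 30.3 + 30.6) / 3 = 32.1 s
v_surface = L / t̄ = 133.3 / 32.1 = 4.153 ft/s
v_mean = 0.80 × 4.153 = 3.322 ft/s
Q = A × v_mean = 46.3 × 3.322 = 153.8 ft³/s

154 ft³/s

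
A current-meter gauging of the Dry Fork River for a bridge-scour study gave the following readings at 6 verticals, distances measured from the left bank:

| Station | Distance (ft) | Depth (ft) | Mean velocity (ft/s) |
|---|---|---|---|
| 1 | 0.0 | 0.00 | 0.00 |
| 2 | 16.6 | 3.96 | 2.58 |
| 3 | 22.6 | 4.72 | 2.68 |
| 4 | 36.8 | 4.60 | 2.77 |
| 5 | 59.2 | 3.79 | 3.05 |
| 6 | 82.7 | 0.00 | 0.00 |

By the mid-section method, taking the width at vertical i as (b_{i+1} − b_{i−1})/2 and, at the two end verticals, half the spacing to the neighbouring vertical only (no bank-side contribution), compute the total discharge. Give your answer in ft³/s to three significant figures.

742 ft³/s

w_2 = (22.6 − 0.0)/2 = 11.3 ft; q_2 = 2.58 × 3.96 × 11.3 = 115.4 ft³/s
w_3 = (36.8 − 16.6)/2 = 10.1 ft; q_3 = 2.68 × 4.72 × 10.1 = 127.8 ft³/s
w_4 = (59.2 − 22.6)/2 = 18.3 ft; q_4 = 2.77 × 4.60 × 18.3 = 233.2 ft³/s
w_5 = (82.7 − 36.8)/2 = 22.95 ft; q_5 = 3.05 × 3.79 × 22.95 = 265.3 ft³/s
Stations 1, 6 contribute zero (depth or velocity is 0).
Q = Σ qᵢ = 741.7 ft³/s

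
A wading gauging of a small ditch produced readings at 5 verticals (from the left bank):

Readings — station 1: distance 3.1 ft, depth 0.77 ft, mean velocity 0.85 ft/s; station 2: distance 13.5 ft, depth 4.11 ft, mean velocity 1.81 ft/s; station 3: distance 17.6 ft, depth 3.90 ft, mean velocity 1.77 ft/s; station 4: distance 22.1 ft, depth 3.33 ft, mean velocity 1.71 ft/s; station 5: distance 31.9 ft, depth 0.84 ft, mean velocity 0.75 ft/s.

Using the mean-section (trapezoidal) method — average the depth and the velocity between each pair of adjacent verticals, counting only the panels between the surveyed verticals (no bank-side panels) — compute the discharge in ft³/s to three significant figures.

Panel 1-2: Δb = 10.4 ft, d̄ = (0.77+4.11)/2 = 2.44, v̄ = (0.85+1.81)/2 = 1.33 → q = 10.4×2.44×1.33 = 33.75 ft³/s
Panel 2-3: Δb = 4.1 ft, d̄ = (4.11+3.90)/2 = 4.005, v̄ = (1.81+1.77)/2 = 1.79 → q = 4.1×4.005×1.79 = 29.39 ft³/s
Panel 3-4: Δb = 4.5 ft, d̄ = (3.90+3.33)/2 = 3.615, v̄ = (1.77+1.71)/2 = 1.74 → q = 4.5×3.615×1.74 = 28.31 ft³/s
Panel 4-5: Δb = 9.8 ft, d̄ = (3.33+0.84)/2 = 2.085, v̄ = (1.71+0.75)/2 = 1.23 → q = 9.8×2.085×1.23 = 25.13 ft³/s
Q = Σ q = 116.6 ft³/s

117 ft³/s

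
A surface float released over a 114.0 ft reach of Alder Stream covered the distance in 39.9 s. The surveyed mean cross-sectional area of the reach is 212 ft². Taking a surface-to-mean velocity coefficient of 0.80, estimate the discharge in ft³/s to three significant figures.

v_surface = L / t̄ = 114.0 / 39.9 = 2.857 ft/s
v_mean = 0.80 × 2.857 = 2.286 ft/s
Q = A × v_mean = 212 × 2.286 = 484.6 ft³/s

485 ft³/s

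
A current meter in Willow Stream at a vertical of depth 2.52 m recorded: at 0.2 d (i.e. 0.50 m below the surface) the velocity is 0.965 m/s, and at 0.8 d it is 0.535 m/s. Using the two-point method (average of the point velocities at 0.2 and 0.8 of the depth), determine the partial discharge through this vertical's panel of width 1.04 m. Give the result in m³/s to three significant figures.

1.97 m³/s

v̄ = (0.965 + 0.535) / 2 = 0.7500 m/s
q = v̄ × d × w = 0.7500 × 2.52 × 1.04 = 1.966 m³/s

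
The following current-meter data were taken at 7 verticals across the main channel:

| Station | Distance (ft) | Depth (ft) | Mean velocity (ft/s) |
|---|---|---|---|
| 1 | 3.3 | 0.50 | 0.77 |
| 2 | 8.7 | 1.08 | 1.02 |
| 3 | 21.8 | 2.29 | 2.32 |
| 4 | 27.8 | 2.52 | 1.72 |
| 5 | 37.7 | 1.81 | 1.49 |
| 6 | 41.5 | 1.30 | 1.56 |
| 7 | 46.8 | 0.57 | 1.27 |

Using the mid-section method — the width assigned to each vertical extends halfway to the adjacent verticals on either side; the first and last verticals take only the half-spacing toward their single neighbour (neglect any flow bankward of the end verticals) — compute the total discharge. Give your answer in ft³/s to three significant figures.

126 ft³/s

w_1 = (8.7 − 3.3)/2 = 2.7 ft; q_1 = 0.77 × 0.50 × 2.7 = 1.040 ft³/s
w_2 = (21.8 − 3.3)/2 = 9.25 ft; q_2 = 1.02 × 1.08 × 9.25 = 10.19 ft³/s
w_3 = (27.8 − 8.7)/2 = 9.55 ft; q_3 = 2.32 × 2.29 × 9.55 = 50.74 ft³/s
w_4 = (37.7 − 21.8)/2 = 7.95 ft; q_4 = 1.72 × 2.52 × 7.95 = 34.46 ft³/s
w_5 = (41.5 − 27.8)/2 = 6.85 ft; q_5 = 1.49 × 1.81 × 6.85 = 18.47 ft³/s
w_6 = (46.8 − 37.7)/2 = 4.55 ft; q_6 = 1.56 × 1.30 × 4.55 = 9.227 ft³/s
w_7 = (46.8 − 41.5)/2 = 2.65 ft; q_7 = 1.27 × 0.57 × 2.65 = 1.918 ft³/s
Q = Σ qᵢ = 126.0 ft³/s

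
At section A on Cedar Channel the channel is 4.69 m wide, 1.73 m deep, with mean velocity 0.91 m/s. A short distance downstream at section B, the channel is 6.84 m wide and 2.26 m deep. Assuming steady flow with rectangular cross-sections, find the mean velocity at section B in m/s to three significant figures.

0.478 m/s

Q = A₁V₁ = (4.69×1.73) × 0.91 = 7.383 m³/s
A₂ = 6.84 × 2.26 = 15.46 m²
V₂ = Q/A₂ = 7.383/15.46 = 0.4776 m/s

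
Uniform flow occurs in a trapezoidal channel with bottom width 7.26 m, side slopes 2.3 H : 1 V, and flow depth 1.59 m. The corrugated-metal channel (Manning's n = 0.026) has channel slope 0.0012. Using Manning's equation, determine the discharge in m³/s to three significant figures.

A = (b + z·y)·y = (7.26 + 2.3×1.59)×1.59 = 17.36 m²
P = b + 2y√(1+z²) = 7.26 + 2×1.59×√(1+2.3²) = 15.24 m
R = A/P = 17.36/15.24 = 1.139 m
Q = (1/n)·A·R^(2/3)·S^(1/2) = (1/0.026) × 17.36 × 1.139^(2/3) × 0.0012^(1/2) = 25.23 m³/s

25.2 m³/s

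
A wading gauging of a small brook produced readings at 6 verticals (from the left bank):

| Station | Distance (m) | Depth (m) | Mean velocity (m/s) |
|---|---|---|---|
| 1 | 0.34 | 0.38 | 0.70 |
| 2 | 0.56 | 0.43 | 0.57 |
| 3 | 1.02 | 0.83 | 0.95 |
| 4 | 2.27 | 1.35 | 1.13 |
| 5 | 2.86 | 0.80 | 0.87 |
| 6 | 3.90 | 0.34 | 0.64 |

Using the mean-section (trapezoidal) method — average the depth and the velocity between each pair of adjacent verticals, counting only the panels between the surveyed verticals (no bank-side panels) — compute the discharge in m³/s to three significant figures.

Panel 1-2: Δb = 0.22 m, d̄ = (0.38+0.43)/2 = 0.405, v̄ = (0.70+0.57)/2 = 0.635 → q = 0.22×0.405×0.635 = 0.05658 m³/s
Panel 2-3: Δb = 0.46 m, d̄ = (0.43+0.83)/2 = 0.63, v̄ = (0.57+0.95)/2 = 0.76 → q = 0.46×0.63×0.76 = 0.2202 m³/s
Panel 3-4: Δb = 1.25 m, d̄ = (0.83+1.35)/2 = 1.09, v̄ = (0.95+1.13)/2 = 1.04 → q = 1.25×1.09×1.04 = 1.417 m³/s
Panel 4-5: Δb = 0.59 m, d̄ = (1.35+0.80)/2 = 1.075, v̄ = (1.13+0.87)/2 = 1 → q = 0.59×1.075×1 = 0.6343 m³/s
Panel 5-6: Δb = 1.04 m, d̄ = (0.80+0.34)/2 = 0.57, v̄ = (0.87+0.64)/2 = 0.755 → q = 1.04×0.57×0.755 = 0.4476 m³/s
Q = Σ q = 2.776 m³/s

2.78 m³/s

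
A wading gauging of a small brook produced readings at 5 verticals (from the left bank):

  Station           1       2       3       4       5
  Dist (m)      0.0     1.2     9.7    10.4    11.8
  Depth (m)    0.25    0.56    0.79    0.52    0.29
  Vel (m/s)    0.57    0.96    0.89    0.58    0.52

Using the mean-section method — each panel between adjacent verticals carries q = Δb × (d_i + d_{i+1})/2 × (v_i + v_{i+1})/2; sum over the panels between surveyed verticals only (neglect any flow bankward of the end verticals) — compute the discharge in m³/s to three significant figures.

6.33 m³/s

Panel 1-2: Δb = 1.2 m, d̄ = (0.25+0.56)/2 = 0.405, v̄ = (0.57+0.96)/2 = 0.765 → q = 1.2×0.405×0.765 = 0.3718 m³/s
Panel 2-3: Δb = 8.5 m, d̄ = (0.56+0.79)/2 = 0.675, v̄ = (0.96+0.89)/2 = 0.925 → q = 8.5×0.675×0.925 = 5.307 m³/s
Panel 3-4: Δb = 0.7 m, d̄ = (0.79+0.52)/2 = 0.655, v̄ = (0.89+0.58)/2 = 0.735 → q = 0.7×0.655×0.735 = 0.3370 m³/s
Panel 4-5: Δb = 1.4 m, d̄ = (0.52+0.29)/2 = 0.405, v̄ = (0.58+0.52)/2 = 0.55 → q = 1.4×0.405×0.55 = 0.3119 m³/s
Q = Σ q = 6.328 m³/s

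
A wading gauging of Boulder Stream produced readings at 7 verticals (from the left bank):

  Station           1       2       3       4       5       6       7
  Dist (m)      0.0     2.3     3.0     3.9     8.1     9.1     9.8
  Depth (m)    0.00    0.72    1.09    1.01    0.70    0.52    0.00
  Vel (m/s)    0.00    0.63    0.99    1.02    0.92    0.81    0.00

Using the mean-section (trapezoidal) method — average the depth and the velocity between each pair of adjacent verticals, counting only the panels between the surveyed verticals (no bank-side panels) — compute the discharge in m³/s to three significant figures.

5.81 m³/s

Panel 1-2: Δb = 2.3 m, d̄ = (0.00+0.72)/2 = 0.36, v̄ = (0.00+0.63)/2 = 0.315 → q = 2.3×0.36×0.315 = 0.2608 m³/s
Panel 2-3: Δb = 0.7 m, d̄ = (0.72+1.09)/2 = 0.905, v̄ = (0.63+0.99)/2 = 0.81 → q = 0.7×0.905×0.81 = 0.5131 m³/s
Panel 3-4: Δb = 0.9 m, d̄ = (1.09+1.01)/2 = 1.05, v̄ = (0.99+1.02)/2 = 1.005 → q = 0.9×1.05×1.005 = 0.9497 m³/s
Panel 4-5: Δb = 4.2 m, d̄ = (1.01+0.70)/2 = 0.855, v̄ = (1.02+0.92)/2 = 0.97 → q = 4.2×0.855×0.97 = 3.483 m³/s
Panel 5-6: Δb = 1 m, d̄ = (0.70+0.52)/2 = 0.61, v̄ = (0.92+0.81)/2 = 0.865 → q = 1×0.61×0.865 = 0.5277 m³/s
Panel 6-7: Δb = 0.7 m, d̄ = (0.52+0.00)/2 = 0.26, v̄ = (0.81+0.00)/2 = 0.405 → q = 0.7×0.26×0.405 = 0.07371 m³/s
Q = Σ q = 5.808 m³/s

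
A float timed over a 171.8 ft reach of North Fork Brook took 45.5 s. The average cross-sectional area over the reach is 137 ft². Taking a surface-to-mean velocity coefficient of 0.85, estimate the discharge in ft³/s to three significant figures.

v_surface = L / t̄ = 171.8 / 45.5 = 3.776 ft/s
v_mean = 0.85 × 3.776 = 3.209 ft/s
Q = A × v_mean = 137 × 3.209 = 439.7 ft³/s

440 ft³/s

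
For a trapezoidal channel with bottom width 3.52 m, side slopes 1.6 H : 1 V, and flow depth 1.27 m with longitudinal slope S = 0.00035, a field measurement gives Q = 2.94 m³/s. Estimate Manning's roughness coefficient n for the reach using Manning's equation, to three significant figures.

A = (b + z·y)·y = (3.52 + 1.6×1.27)×1.27 = 7.051 m²
P = b + 2y√(1+z²) = 3.52 + 2×1.27×√(1+1.6²) = 8.312 m
R = A/P = 7.051/8.312 = 0.8482 m
n = (1/Q)·A·R^(2/3)·S^(1/2) = (1/2.94) × 7.051 × 0.8961 × 0.01871 = 0.04021

0.0402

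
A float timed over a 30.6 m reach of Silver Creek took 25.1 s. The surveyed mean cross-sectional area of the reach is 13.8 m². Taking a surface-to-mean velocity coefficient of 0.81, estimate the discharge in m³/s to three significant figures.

v_surface = L / t̄ = 30.6 / 25.1 = 1.219 m/s
v_mean = 0.81 × 1.219 = 0.9875 m/s
Q = A × v_mean = 13.8 × 0.9875 = 13.63 m³/s

13.6 m³/s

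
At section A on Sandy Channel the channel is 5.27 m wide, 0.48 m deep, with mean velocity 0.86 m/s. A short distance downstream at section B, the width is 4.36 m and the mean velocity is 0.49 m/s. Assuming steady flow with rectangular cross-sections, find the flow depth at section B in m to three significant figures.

Q = A₁V₁ = (5.27×0.48) × 0.86 = 2.175 m³/s
d₂ = Q/(b₂ V₂) = 2.175/(4.36×0.49) = 1.018 m

1.02 m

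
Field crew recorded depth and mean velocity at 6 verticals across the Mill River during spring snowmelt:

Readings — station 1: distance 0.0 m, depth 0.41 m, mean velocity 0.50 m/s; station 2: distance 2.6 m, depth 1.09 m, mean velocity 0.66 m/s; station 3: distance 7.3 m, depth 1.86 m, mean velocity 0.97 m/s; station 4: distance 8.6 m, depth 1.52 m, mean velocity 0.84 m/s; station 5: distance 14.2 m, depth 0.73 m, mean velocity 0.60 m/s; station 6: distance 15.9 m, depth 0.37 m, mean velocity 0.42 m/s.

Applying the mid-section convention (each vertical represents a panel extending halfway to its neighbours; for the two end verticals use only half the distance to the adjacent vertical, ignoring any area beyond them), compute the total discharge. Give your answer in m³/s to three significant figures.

14.4 m³/s

w_1 = (2.6 − 0.0)/2 = 1.3 m; q_1 = 0.50 × 0.41 × 1.3 = 0.2665 m³/s
w_2 = (7.3 − 0.0)/2 = 3.65 m; q_2 = 0.66 × 1.09 × 3.65 = 2.626 m³/s
w_3 = (8.6 − 2.6)/2 = 3 m; q_3 = 0.97 × 1.86 × 3 = 5.413 m³/s
w_4 = (14.2 − 7.3)/2 = 3.45 m; q_4 = 0.84 × 1.52 × 3.45 = 4.405 m³/s
w_5 = (15.9 − 8.6)/2 = 3.65 m; q_5 = 0.60 × 0.73 × 3.65 = 1.599 m³/s
w_6 = (15.9 − 14.2)/2 = 0.85 m; q_6 = 0.42 × 0.37 × 0.85 = 0.1321 m³/s
Q = Σ qᵢ = 14.44 m³/s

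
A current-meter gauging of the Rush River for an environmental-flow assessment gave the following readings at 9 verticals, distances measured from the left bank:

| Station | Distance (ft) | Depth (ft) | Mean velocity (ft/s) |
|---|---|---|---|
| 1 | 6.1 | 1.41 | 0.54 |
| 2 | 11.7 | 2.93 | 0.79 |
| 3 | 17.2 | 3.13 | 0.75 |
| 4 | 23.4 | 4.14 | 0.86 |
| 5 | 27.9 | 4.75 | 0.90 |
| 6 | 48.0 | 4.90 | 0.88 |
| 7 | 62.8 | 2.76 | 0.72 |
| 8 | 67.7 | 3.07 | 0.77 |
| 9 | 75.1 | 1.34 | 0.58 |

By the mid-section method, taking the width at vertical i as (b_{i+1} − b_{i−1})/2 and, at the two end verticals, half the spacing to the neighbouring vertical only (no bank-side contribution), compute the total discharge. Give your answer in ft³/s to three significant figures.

213 ft³/s

w_1 = (11.7 − 6.1)/2 = 2.8 ft; q_1 = 0.54 × 1.41 × 2.8 = 2.132 ft³/s
w_2 = (17.2 − 6.1)/2 = 5.55 ft; q_2 = 0.79 × 2.93 × 5.55 = 12.85 ft³/s
w_3 = (23.4 − 11.7)/2 = 5.85 ft; q_3 = 0.75 × 3.13 × 5.85 = 13.73 ft³/s
w_4 = (27.9 − 17.2)/2 = 5.35 ft; q_4 = 0.86 × 4.14 × 5.35 = 19.05 ft³/s
w_5 = (48.0 − 23.4)/2 = 12.3 ft; q_5 = 0.90 × 4.75 × 12.3 = 52.58 ft³/s
w_6 = (62.8 − 27.9)/2 = 17.45 ft; q_6 = 0.88 × 4.90 × 17.45 = 75.24 ft³/s
w_7 = (67.7 − 48.0)/2 = 9.85 ft; q_7 = 0.72 × 2.76 × 9.85 = 19.57 ft³/s
w_8 = (75.1 − 62.8)/2 = 6.15 ft; q_8 = 0.77 × 3.07 × 6.15 = 14.54 ft³/s
w_9 = (75.1 − 67.7)/2 = 3.7 ft; q_9 = 0.58 × 1.34 × 3.7 = 2.876 ft³/s
Q = Σ qᵢ = 212.6 ft³/s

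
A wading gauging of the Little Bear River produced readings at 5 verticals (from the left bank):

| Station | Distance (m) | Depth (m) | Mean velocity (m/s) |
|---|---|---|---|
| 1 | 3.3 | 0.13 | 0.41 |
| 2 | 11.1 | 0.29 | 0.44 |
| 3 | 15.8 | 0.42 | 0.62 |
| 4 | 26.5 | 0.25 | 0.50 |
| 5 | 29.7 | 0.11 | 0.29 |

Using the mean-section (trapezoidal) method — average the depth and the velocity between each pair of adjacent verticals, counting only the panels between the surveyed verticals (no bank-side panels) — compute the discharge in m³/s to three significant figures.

3.82 m³/s

Panel 1-2: Δb = 7.8 m, d̄ = (0.13+0.29)/2 = 0.21, v̄ = (0.41+0.44)/2 = 0.425 → q = 7.8×0.21×0.425 = 0.6962 m³/s
Panel 2-3: Δb = 4.7 m, d̄ = (0.29+0.42)/2 = 0.355, v̄ = (0.44+0.62)/2 = 0.53 → q = 4.7×0.355×0.53 = 0.8843 m³/s
Panel 3-4: Δb = 10.7 m, d̄ = (0.42+0.25)/2 = 0.335, v̄ = (0.62+0.50)/2 = 0.56 → q = 10.7×0.335×0.56 = 2.007 m³/s
Panel 4-5: Δb = 3.2 m, d̄ = (0.25+0.11)/2 = 0.18, v̄ = (0.50+0.29)/2 = 0.395 → q = 3.2×0.18×0.395 = 0.2275 m³/s
Q = Σ q = 3.815 m³/s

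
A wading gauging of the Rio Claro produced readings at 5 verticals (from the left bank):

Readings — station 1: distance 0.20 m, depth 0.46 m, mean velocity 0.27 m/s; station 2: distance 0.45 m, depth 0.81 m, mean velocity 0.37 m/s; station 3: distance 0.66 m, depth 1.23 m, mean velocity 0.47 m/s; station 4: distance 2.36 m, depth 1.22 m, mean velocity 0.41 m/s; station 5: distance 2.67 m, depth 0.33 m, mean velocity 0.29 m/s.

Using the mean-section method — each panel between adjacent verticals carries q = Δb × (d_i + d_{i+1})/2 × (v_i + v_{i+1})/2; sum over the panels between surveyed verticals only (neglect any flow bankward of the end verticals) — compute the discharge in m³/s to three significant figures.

Panel 1-2: Δb = 0.25 m, d̄ = (0.46+0.81)/2 = 0.635, v̄ = (0.27+0.37)/2 = 0.32 → q = 0.25×0.635×0.32 = 0.05080 m³/s
Panel 2-3: Δb = 0.21 m, d̄ = (0.81+1.23)/2 = 1.02, v̄ = (0.37+0.47)/2 = 0.42 → q = 0.21×1.02×0.42 = 0.08996 m³/s
Panel 3-4: Δb = 1.7 m, d̄ = (1.23+1.22)/2 = 1.225, v̄ = (0.47+0.41)/2 = 0.44 → q = 1.7×1.225×0.44 = 0.9163 m³/s
Panel 4-5: Δb = 0.31 m, d̄ = (1.22+0.33)/2 = 0.775, v̄ = (0.41+0.29)/2 = 0.35 → q = 0.31×0.775×0.35 = 0.08409 m³/s
Q = Σ q = 1.141 m³/s

1.14 m³/s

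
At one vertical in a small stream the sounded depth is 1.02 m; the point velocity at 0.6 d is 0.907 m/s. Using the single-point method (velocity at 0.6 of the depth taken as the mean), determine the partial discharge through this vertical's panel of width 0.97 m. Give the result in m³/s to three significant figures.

0.897 m³/s

v̄ = v₀.₆ = 0.907 m/s
q = v̄ × d × w = 0.9070 × 1.02 × 0.97 = 0.8974 m³/s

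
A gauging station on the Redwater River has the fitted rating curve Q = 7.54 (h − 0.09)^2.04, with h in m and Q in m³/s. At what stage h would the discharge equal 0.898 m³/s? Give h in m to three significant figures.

0.442 m

h − h₀ = (Q/C)^(1/b) = (0.898/7.54)^(1/2.04) = 0.3524 m
h = 0.09 + 0.3524 = 0.4424 m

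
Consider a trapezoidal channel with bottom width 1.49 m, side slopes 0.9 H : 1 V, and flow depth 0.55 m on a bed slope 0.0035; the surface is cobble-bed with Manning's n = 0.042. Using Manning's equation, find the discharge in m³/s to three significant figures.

0.789 m³/s

A = (b + z·y)·y = (1.49 + 0.9×0.55)×0.55 = 1.092 m²
P = b + 2y√(1+z²) = 1.49 + 2×0.55×√(1+0.9²) = 2.970 m
R = A/P = 1.092/2.970 = 0.3676 m
Q = (1/n)·A·R^(2/3)·S^(1/2) = (1/0.042) × 1.092 × 0.3676^(2/3) × 0.0035^(1/2) = 0.7892 m³/s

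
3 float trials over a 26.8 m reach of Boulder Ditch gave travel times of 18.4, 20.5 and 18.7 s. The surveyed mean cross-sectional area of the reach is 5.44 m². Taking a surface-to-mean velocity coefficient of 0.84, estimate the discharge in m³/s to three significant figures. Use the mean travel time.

t̄ = (18.4 + 20.5 + 18.7) / 3 = 19.2 s
v_surface = L / t̄ = 26.8 / 19.2 = 1.396 m/s
v_mean = 0.84 × 1.396 = 1.173 m/s
Q = A × v_mean = 5.44 × 1.173 = 6.378 m³/s

6.38 m³/s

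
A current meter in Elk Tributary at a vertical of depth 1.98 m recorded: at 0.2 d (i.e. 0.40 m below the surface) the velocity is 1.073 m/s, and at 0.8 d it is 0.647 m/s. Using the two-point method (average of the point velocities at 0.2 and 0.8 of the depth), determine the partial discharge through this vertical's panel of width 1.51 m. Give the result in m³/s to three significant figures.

2.57 m³/s

v̄ = (1.073 + 0.647) / 2 = 0.8600 m/s
q = v̄ × d × w = 0.8600 × 1.98 × 1.51 = 2.571 m³/s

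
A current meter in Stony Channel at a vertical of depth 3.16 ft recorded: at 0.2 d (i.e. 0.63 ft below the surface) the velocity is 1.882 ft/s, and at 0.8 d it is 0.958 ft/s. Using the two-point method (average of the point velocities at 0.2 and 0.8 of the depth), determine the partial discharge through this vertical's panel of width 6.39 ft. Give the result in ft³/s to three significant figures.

28.7 ft³/s

v̄ = (1.882 + 0.958) / 2 = 1.420 ft/s
q = v̄ × d × w = 1.420 × 3.16 × 6.39 = 28.67 ft³/s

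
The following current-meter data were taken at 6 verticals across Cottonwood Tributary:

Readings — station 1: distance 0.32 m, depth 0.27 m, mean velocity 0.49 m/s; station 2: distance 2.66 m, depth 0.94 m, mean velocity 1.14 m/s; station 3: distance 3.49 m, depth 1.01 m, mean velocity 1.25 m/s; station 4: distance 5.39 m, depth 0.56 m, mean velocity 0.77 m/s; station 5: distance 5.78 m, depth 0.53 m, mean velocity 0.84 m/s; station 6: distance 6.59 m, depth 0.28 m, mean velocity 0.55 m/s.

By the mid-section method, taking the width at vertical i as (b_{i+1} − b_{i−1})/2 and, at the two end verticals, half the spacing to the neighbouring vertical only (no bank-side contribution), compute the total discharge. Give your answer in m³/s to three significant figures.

w_1 = (2.66 − 0.32)/2 = 1.17 m; q_1 = 0.49 × 0.27 × 1.17 = 0.1548 m³/s
w_2 = (3.49 − 0.32)/2 = 1.585 m; q_2 = 1.14 × 0.94 × 1.585 = 1.698 m³/s
w_3 = (5.39 − 2.66)/2 = 1.365 m; q_3 = 1.25 × 1.01 × 1.365 = 1.723 m³/s
w_4 = (5.78 − 3.49)/2 = 1.145 m; q_4 = 0.77 × 0.56 × 1.145 = 0.4937 m³/s
w_5 = (6.59 − 5.39)/2 = 0.6 m; q_5 = 0.84 × 0.53 × 0.6 = 0.2671 m³/s
w_6 = (6.59 − 5.78)/2 = 0.405 m; q_6 = 0.55 × 0.28 × 0.405 = 0.06237 m³/s
Q = Σ qᵢ = 4.400 m³/s

4.40 m³/s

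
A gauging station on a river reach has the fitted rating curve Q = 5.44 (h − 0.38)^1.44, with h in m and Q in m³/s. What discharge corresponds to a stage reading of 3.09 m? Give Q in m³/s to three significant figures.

Q = 5.44 × (3.09 − 0.38)^1.44 = 5.44 × 2.71^1.44 = 22.86 m³/s

22.9 m³/s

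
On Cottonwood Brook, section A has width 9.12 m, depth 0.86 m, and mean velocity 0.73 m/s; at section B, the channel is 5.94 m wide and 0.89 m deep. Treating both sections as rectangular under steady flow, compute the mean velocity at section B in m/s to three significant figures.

Q = A₁V₁ = (9.12×0.86) × 0.73 = 5.726 m³/s
A₂ = 5.94 × 0.89 = 5.287 m²
V₂ = Q/A₂ = 5.726/5.287 = 1.083 m/s

1.08 m/s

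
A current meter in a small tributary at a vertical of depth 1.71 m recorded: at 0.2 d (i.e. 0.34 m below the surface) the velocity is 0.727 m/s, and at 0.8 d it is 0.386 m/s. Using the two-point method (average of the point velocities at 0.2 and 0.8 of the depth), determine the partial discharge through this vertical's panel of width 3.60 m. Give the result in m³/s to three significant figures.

v̄ = (0.727 + 0.386) / 2 = 0.5565 m/s
q = v̄ × d × w = 0.5565 × 1.71 × 3.60 = 3.426 m³/s

3.43 m³/s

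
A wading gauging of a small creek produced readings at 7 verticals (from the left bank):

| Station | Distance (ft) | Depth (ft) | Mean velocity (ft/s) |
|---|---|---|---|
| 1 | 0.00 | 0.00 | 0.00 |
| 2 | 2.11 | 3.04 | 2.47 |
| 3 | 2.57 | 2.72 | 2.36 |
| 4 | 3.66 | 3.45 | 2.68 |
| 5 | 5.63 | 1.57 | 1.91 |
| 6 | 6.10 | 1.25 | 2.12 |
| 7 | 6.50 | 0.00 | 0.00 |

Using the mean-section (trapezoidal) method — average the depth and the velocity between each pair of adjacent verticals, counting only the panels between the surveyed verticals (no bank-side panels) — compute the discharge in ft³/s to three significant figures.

Panel 1-2: Δb = 2.11 ft, d̄ = (0.00+3.04)/2 = 1.52, v̄ = (0.00+2.47)/2 = 1.235 → q = 2.11×1.52×1.235 = 3.961 ft³/s
Panel 2-3: Δb = 0.46 ft, d̄ = (3.04+2.72)/2 = 2.88, v̄ = (2.47+2.36)/2 = 2.415 → q = 0.46×2.88×2.415 = 3.199 ft³/s
Panel 3-4: Δb = 1.09 ft, d̄ = (2.72+3.45)/2 = 3.085, v̄ = (2.36+2.68)/2 = 2.52 → q = 1.09×3.085×2.52 = 8.474 ft³/s
Panel 4-5: Δb = 1.97 ft, d̄ = (3.45+1.57)/2 = 2.51, v̄ = (2.68+1.91)/2 = 2.295 → q = 1.97×2.51×2.295 = 11.35 ft³/s
Panel 5-6: Δb = 0.47 ft, d̄ = (1.57+1.25)/2 = 1.41, v̄ = (1.91+2.12)/2 = 2.015 → q = 0.47×1.41×2.015 = 1.335 ft³/s
Panel 6-7: Δb = 0.4 ft, d̄ = (1.25+0.00)/2 = 0.625, v̄ = (2.12+0.00)/2 = 1.06 → q = 0.4×0.625×1.06 = 0.2650 ft³/s
Q = Σ q = 28.58 ft³/s

28.6 ft³/s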